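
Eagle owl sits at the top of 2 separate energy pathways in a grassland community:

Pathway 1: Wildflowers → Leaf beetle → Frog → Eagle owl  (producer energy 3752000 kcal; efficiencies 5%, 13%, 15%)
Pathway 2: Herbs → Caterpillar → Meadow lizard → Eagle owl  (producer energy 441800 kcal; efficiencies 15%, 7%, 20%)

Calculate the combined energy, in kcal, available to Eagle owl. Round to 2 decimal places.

Pathway 1: 3752000 × 0.05 × 0.13 × 0.15 = 3658.2 kcal
Pathway 2: 441800 × 0.15 × 0.07 × 0.2 = 927.78 kcal
Total at Eagle owl: 3658.2 + 927.78 = 4585.98 kcal

4585.98 kcal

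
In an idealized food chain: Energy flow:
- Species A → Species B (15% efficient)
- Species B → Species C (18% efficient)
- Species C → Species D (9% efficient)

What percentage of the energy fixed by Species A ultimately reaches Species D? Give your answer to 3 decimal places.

0.243%

Product of link efficiencies: 0.15 × 0.18 × 0.09 = 0.00243
As a percentage: 0.00243 × 100 = 0.243%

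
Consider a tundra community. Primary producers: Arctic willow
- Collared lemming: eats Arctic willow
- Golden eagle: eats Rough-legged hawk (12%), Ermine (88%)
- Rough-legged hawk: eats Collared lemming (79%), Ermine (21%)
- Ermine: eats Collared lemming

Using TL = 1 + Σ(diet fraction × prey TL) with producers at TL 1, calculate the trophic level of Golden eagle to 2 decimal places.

4.03

Collared lemming: 1 + 1 = 2
Ermine: 1 + 2 = 3
Rough-legged hawk: 1 + (0.79×2 + 0.21×3) = 3.21
Golden eagle: 1 + (0.12×3.21 + 0.88×3) = 4.0252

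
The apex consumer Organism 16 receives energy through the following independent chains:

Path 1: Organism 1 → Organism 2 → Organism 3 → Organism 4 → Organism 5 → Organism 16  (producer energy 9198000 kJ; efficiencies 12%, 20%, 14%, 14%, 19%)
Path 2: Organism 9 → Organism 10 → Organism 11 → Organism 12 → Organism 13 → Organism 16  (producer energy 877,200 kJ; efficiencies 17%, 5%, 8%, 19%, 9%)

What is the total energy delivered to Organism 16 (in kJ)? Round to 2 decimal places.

832.28 kJ

Path 1: 9198000 × 0.12 × 0.2 × 0.14 × 0.14 × 0.19 = 822.080448 kJ
Path 2: 877200 × 0.17 × 0.05 × 0.08 × 0.19 × 0.09 = 10.2000816 kJ
Total at Organism 16: 822.080448 + 10.2000816 = 832.2805296 kJ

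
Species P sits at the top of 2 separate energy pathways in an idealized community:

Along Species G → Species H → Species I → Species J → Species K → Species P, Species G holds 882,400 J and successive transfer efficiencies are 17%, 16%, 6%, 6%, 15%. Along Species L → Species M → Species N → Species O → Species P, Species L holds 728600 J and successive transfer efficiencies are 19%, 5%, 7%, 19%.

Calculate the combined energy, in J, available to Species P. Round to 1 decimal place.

105.0 J

Via Species G: 882400 × 0.17 × 0.16 × 0.06 × 0.06 × 0.15 = 12.9606912 J
Via Species L: 728600 × 0.19 × 0.05 × 0.07 × 0.19 = 92.05861 J
Total at Species P: 12.9606912 + 92.05861 = 105.0193012 J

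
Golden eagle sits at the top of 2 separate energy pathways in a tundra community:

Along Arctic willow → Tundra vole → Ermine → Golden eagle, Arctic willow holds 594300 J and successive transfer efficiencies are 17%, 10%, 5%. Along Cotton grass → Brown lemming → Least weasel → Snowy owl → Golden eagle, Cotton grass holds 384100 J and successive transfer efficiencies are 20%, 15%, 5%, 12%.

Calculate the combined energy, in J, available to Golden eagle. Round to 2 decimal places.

574.29 J

Via Arctic willow: 594300 × 0.17 × 0.1 × 0.05 = 505.155 J
Via Cotton grass: 384100 × 0.2 × 0.15 × 0.05 × 0.12 = 69.138 J
Total at Golden eagle: 505.155 + 69.138 = 574.293 J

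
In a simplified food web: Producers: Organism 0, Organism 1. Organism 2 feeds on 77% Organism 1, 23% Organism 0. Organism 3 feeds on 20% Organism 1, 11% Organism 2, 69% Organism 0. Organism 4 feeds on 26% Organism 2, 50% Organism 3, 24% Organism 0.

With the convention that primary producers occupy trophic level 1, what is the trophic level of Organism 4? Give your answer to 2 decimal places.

Organism 2: 1 + (0.77×1 + 0.23×1) = 2
Organism 3: 1 + (0.2×1 + 0.11×2 + 0.69×1) = 2.11
Organism 4: 1 + (0.26×2 + 0.5×2.11 + 0.24×1) = 2.815

2.82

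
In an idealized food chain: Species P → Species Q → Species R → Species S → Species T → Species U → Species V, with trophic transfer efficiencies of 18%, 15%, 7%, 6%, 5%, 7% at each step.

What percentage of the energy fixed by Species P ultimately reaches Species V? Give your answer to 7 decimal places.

0.0000397%

Product of link efficiencies: 0.18 × 0.15 × 0.07 × 0.06 × 0.05 × 0.07 = 0.0000003969
As a percentage: 0.0000003969 × 100 = 0.0000397%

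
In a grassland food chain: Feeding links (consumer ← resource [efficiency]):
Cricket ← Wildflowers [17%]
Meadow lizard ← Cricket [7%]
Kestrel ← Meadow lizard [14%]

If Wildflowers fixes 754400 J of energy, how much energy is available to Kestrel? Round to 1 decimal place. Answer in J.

1256.8 J

Cricket: 754400 × 0.17 = 128248 J
Meadow lizard: 128248 × 0.07 = 8977.36 J
Kestrel: 8977.36 × 0.14 = 1256.8304 J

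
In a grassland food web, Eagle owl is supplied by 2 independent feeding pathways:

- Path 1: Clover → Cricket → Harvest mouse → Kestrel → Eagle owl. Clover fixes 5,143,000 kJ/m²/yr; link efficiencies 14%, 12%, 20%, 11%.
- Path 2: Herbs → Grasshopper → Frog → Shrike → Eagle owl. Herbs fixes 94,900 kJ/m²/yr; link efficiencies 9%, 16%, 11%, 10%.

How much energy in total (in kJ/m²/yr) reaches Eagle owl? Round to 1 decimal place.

Path 1: 5143000 × 0.14 × 0.12 × 0.2 × 0.11 = 1900.8528 kJ/m²/yr
Path 2: 94900 × 0.09 × 0.16 × 0.11 × 0.1 = 15.03216 kJ/m²/yr
Total at Eagle owl: 1900.8528 + 15.03216 = 1915.88496 kJ/m²/yr

1915.9 kJ/m²/yr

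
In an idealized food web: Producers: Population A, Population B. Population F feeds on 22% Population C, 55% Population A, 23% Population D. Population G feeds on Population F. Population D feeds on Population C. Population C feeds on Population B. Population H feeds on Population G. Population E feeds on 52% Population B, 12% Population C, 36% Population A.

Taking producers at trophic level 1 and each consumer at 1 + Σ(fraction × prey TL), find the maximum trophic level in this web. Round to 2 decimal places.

Population C: 1 + 1 = 2
Population D: 1 + 2 = 3
Population E: 1 + (0.52×1 + 0.12×2 + 0.36×1) = 2.12
Population F: 1 + (0.22×2 + 0.55×1 + 0.23×3) = 2.68
Population G: 1 + 2.68 = 3.68
Population H: 1 + 3.68 = 4.68

4.68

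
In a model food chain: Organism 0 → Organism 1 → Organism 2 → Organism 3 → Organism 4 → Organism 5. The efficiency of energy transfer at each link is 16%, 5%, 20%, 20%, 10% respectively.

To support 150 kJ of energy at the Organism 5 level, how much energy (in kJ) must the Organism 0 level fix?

4687500 kJ

Cumulative transfer efficiency: 0.16 × 0.05 × 0.2 × 0.2 × 0.1 = 0.000032
Organism 0 energy = 150 / 0.000032 = 4687500 kJ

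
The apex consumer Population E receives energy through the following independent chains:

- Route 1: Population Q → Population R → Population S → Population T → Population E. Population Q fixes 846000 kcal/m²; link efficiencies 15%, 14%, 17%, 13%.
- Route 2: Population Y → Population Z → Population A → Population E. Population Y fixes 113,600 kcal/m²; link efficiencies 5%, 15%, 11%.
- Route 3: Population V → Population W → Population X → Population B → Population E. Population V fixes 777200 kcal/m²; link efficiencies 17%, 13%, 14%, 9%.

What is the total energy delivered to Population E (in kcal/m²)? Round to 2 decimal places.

Route 1: 846000 × 0.15 × 0.14 × 0.17 × 0.13 = 392.6286 kcal/m²
Route 2: 113600 × 0.05 × 0.15 × 0.11 = 93.72 kcal/m²
Route 3: 777200 × 0.17 × 0.13 × 0.14 × 0.09 = 216.419112 kcal/m²
Total at Population E: 392.6286 + 93.72 + 216.419112 = 702.767712 kcal/m²

702.77 kcal/m²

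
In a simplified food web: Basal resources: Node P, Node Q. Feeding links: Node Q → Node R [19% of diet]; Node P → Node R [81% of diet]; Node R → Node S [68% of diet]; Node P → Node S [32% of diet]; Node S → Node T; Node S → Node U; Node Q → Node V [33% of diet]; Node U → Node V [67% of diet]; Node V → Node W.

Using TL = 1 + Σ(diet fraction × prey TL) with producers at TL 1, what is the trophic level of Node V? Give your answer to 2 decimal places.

3.80

Node R: 1 + (0.19×1 + 0.81×1) = 2
Node S: 1 + (0.68×2 + 0.32×1) = 2.68
Node T: 1 + 2.68 = 3.68
Node U: 1 + 2.68 = 3.68
Node V: 1 + (0.33×1 + 0.67×3.68) = 3.7956
Node W: 1 + 3.7956 = 4.7956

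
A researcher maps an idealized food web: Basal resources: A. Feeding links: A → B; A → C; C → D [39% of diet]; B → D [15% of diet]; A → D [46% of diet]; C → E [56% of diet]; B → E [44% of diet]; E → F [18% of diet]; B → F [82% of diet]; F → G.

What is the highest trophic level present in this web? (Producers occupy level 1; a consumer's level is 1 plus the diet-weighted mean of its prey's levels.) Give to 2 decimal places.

4.18

B: 1 + 1 = 2
C: 1 + 1 = 2
D: 1 + (0.39×2 + 0.15×2 + 0.46×1) = 2.54
E: 1 + (0.56×2 + 0.44×2) = 3
F: 1 + (0.18×3 + 0.82×2) = 3.18
G: 1 + 3.18 = 4.18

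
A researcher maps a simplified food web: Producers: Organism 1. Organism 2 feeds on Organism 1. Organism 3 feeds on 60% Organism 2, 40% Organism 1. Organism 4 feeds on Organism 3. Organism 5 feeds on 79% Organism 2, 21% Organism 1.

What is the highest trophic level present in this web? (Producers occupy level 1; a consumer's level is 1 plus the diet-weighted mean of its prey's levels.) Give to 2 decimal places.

Organism 2: 1 + 1 = 2
Organism 3: 1 + (0.6×2 + 0.4×1) = 2.6
Organism 4: 1 + 2.6 = 3.6
Organism 5: 1 + (0.79×2 + 0.21×1) = 2.79

3.60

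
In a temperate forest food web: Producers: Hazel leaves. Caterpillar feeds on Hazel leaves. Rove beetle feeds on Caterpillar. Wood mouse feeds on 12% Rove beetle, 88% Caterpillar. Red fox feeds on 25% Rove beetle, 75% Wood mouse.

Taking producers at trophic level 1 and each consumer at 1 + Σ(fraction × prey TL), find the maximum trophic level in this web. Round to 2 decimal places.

4.09

Caterpillar: 1 + 1 = 2
Rove beetle: 1 + 2 = 3
Wood mouse: 1 + (0.12×3 + 0.88×2) = 3.12
Red fox: 1 + (0.25×3 + 0.75×3.12) = 4.09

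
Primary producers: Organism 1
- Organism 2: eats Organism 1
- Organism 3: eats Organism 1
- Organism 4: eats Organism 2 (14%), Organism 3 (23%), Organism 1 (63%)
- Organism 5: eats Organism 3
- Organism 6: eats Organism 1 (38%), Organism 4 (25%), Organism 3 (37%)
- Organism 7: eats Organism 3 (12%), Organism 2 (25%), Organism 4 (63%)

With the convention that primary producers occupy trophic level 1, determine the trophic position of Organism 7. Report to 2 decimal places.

Organism 2: 1 + 1 = 2
Organism 3: 1 + 1 = 2
Organism 4: 1 + (0.14×2 + 0.23×2 + 0.63×1) = 2.37
Organism 5: 1 + 2 = 3
Organism 6: 1 + (0.38×1 + 0.25×2.37 + 0.37×2) = 2.7125
Organism 7: 1 + (0.12×2 + 0.25×2 + 0.63×2.37) = 3.2331

3.23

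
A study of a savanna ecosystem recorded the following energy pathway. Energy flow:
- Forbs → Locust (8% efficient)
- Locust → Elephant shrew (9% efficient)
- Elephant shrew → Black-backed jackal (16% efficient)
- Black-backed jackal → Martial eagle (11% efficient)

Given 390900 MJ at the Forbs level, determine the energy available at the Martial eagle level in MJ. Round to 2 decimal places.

49.53 MJ

Locust: 390900 × 0.08 = 31272 MJ
Elephant shrew: 31272 × 0.09 = 2814.48 MJ
Black-backed jackal: 2814.48 × 0.16 = 450.3168 MJ
Martial eagle: 450.3168 × 0.11 = 49.534848 MJ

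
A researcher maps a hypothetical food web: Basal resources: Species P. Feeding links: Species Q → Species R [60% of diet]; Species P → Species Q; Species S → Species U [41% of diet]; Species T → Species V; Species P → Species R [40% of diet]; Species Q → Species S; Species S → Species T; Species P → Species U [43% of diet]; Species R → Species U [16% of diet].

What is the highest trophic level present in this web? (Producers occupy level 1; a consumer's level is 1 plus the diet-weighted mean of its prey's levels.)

Species Q: 1 + 1 = 2
Species R: 1 + (0.6×2 + 0.4×1) = 2.6
Species S: 1 + 2 = 3
Species T: 1 + 3 = 4
Species U: 1 + (0.43×1 + 0.16×2.6 + 0.41×3) = 3.076
Species V: 1 + 4 = 5

5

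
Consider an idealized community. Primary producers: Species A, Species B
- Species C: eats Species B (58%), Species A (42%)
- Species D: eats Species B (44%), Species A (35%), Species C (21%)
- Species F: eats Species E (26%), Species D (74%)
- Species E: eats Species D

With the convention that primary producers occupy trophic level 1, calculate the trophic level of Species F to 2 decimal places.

Species C: 1 + (0.58×1 + 0.42×1) = 2
Species D: 1 + (0.44×1 + 0.35×1 + 0.21×2) = 2.21
Species E: 1 + 2.21 = 3.21
Species F: 1 + (0.26×3.21 + 0.74×2.21) = 3.47

3.47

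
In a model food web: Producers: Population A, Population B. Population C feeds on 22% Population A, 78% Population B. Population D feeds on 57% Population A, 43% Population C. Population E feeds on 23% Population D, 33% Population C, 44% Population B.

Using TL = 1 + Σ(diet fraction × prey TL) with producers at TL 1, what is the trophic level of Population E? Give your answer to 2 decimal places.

2.66

Population C: 1 + (0.22×1 + 0.78×1) = 2
Population D: 1 + (0.57×1 + 0.43×2) = 2.43
Population E: 1 + (0.23×2.43 + 0.33×2 + 0.44×1) = 2.6589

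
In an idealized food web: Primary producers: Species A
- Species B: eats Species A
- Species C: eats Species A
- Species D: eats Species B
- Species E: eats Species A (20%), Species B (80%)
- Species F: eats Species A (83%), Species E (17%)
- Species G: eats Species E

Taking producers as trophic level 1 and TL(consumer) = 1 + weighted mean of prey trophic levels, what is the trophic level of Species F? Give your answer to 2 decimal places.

2.31

Species B: 1 + 1 = 2
Species C: 1 + 1 = 2
Species D: 1 + 2 = 3
Species E: 1 + (0.2×1 + 0.8×2) = 2.8
Species F: 1 + (0.83×1 + 0.17×2.8) = 2.306
Species G: 1 + 2.8 = 3.8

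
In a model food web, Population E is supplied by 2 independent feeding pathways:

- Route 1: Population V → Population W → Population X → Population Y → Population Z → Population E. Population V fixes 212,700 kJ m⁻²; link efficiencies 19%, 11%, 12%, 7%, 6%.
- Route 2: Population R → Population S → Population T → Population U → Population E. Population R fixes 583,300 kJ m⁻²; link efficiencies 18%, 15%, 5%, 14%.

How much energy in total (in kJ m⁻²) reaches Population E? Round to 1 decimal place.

112.5 kJ m⁻²

Route 1: 212700 × 0.19 × 0.11 × 0.12 × 0.07 × 0.06 = 2.24049672 kJ m⁻²
Route 2: 583300 × 0.18 × 0.15 × 0.05 × 0.14 = 110.2437 kJ m⁻²
Total at Population E: 2.24049672 + 110.2437 = 112.48419672 kJ m⁻²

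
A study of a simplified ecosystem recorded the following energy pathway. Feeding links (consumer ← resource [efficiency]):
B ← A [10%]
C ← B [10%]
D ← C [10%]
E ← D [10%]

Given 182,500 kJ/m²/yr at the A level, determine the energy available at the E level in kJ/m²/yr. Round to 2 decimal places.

B: 182500 × 0.1 = 18250 kJ/m²/yr
C: 18250 × 0.1 = 1825 kJ/m²/yr
D: 1825 × 0.1 = 182.5 kJ/m²/yr
E: 182.5 × 0.1 = 18.25 kJ/m²/yr

18.25 kJ/m²/yr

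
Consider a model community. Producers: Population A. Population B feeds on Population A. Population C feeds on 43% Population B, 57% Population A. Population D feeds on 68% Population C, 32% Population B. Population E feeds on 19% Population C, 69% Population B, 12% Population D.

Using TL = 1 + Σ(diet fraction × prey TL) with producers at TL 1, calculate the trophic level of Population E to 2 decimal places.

Population B: 1 + 1 = 2
Population C: 1 + (0.43×2 + 0.57×1) = 2.43
Population D: 1 + (0.68×2.43 + 0.32×2) = 3.2924
Population E: 1 + (0.19×2.43 + 0.69×2 + 0.12×3.2924) = 3.236788

3.24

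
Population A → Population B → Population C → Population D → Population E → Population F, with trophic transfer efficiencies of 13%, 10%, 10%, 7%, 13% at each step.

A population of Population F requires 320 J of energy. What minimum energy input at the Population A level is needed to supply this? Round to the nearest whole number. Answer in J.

27049873 J

Cumulative transfer efficiency: 0.13 × 0.1 × 0.1 × 0.07 × 0.13 = 0.00001183
Population A energy = 320 / 0.00001183 = 27049873 J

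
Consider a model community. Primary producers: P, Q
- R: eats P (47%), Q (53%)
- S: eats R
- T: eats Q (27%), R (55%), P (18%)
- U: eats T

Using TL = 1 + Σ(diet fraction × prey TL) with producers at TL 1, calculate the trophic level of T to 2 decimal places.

R: 1 + (0.47×1 + 0.53×1) = 2
S: 1 + 2 = 3
T: 1 + (0.27×1 + 0.55×2 + 0.18×1) = 2.55
U: 1 + 2.55 = 3.55

2.55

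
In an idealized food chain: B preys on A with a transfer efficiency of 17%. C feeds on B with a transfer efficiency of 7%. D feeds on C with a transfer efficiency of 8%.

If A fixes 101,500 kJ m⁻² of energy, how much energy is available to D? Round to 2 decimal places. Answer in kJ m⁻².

96.63 kJ m⁻²

B: 101500 × 0.17 = 17255 kJ m⁻²
C: 17255 × 0.07 = 1207.85 kJ m⁻²
D: 1207.85 × 0.08 = 96.628 kJ m⁻²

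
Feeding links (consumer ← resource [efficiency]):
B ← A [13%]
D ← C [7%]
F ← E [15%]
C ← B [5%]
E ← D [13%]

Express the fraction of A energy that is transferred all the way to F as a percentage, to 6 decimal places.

0.000887%

Product of link efficiencies: 0.13 × 0.05 × 0.07 × 0.13 × 0.15 = 0.0000088725
As a percentage: 0.0000088725 × 100 = 0.000887%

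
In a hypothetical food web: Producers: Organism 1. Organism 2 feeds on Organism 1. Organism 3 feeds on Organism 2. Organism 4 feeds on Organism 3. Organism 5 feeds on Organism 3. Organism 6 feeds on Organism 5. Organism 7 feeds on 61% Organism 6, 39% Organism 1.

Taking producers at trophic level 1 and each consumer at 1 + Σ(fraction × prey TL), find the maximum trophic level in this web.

5

Organism 2: 1 + 1 = 2
Organism 3: 1 + 2 = 3
Organism 4: 1 + 3 = 4
Organism 5: 1 + 3 = 4
Organism 6: 1 + 4 = 5
Organism 7: 1 + (0.61×5 + 0.39×1) = 4.44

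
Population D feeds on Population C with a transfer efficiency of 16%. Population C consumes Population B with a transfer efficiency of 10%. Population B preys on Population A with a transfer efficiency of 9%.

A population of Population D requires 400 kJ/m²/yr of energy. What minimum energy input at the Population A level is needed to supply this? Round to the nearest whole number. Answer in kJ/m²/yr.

277778 kJ/m²/yr

Cumulative transfer efficiency: 0.09 × 0.1 × 0.16 = 0.00144
Population A energy = 400 / 0.00144 = 277778 kJ/m²/yr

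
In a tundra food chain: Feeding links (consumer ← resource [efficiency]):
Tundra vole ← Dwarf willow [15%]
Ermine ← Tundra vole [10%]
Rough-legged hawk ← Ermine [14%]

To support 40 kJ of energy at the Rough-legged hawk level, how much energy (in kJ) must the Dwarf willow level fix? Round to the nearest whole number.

Cumulative transfer efficiency: 0.15 × 0.1 × 0.14 = 0.0021
Dwarf willow energy = 40 / 0.0021 = 19048 kJ

19048 kJ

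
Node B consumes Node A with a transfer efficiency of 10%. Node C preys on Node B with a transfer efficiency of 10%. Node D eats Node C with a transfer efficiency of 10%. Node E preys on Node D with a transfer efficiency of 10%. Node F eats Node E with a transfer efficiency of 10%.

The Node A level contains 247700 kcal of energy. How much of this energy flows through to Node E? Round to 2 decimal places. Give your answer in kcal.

Node B: 247700 × 0.1 = 24770 kcal
Node C: 24770 × 0.1 = 2477 kcal
Node D: 2477 × 0.1 = 247.7 kcal
Node E: 247.7 × 0.1 = 24.77 kcal

24.77 kcal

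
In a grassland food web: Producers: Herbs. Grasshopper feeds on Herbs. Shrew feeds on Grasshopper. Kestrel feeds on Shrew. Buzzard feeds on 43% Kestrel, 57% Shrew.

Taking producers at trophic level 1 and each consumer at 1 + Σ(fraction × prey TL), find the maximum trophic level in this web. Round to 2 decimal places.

4.43

Grasshopper: 1 + 1 = 2
Shrew: 1 + 2 = 3
Kestrel: 1 + 3 = 4
Buzzard: 1 + (0.43×4 + 0.57×3) = 4.43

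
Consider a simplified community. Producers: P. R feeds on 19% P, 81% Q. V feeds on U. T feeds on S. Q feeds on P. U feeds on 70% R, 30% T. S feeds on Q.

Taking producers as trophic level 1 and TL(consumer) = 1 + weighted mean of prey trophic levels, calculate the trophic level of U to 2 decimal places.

4.17

Q: 1 + 1 = 2
R: 1 + (0.19×1 + 0.81×2) = 2.81
S: 1 + 2 = 3
T: 1 + 3 = 4
U: 1 + (0.7×2.81 + 0.3×4) = 4.167
V: 1 + 4.167 = 5.167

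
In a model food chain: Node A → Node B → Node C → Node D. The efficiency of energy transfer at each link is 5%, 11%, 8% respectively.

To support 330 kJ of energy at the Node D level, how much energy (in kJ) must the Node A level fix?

Cumulative transfer efficiency: 0.05 × 0.11 × 0.08 = 0.00044
Node A energy = 330 / 0.00044 = 750000 kJ

750000 kJ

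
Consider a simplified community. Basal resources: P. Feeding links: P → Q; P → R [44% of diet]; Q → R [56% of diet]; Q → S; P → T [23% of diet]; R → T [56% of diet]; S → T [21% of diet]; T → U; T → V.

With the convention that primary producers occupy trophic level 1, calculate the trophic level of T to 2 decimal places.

3.29

Q: 1 + 1 = 2
R: 1 + (0.44×1 + 0.56×2) = 2.56
S: 1 + 2 = 3
T: 1 + (0.23×1 + 0.56×2.56 + 0.21×3) = 3.2936
U: 1 + 3.2936 = 4.2936
V: 1 + 3.2936 = 4.2936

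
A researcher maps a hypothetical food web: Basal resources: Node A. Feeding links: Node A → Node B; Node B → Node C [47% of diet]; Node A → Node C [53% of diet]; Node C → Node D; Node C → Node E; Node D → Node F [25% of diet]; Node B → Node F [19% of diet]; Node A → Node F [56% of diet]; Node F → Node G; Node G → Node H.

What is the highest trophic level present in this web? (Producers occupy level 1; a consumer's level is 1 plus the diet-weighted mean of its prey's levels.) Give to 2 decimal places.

Node B: 1 + 1 = 2
Node C: 1 + (0.47×2 + 0.53×1) = 2.47
Node D: 1 + 2.47 = 3.47
Node E: 1 + 2.47 = 3.47
Node F: 1 + (0.25×3.47 + 0.19×2 + 0.56×1) = 2.8075
Node G: 1 + 2.8075 = 3.8075
Node H: 1 + 3.8075 = 4.8075

4.81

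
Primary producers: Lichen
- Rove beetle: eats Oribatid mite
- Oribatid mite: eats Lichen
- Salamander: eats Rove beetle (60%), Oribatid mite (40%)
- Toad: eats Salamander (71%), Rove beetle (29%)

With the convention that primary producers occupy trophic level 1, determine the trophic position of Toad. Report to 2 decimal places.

Oribatid mite: 1 + 1 = 2
Rove beetle: 1 + 2 = 3
Salamander: 1 + (0.6×3 + 0.4×2) = 3.6
Toad: 1 + (0.71×3.6 + 0.29×3) = 4.426

4.43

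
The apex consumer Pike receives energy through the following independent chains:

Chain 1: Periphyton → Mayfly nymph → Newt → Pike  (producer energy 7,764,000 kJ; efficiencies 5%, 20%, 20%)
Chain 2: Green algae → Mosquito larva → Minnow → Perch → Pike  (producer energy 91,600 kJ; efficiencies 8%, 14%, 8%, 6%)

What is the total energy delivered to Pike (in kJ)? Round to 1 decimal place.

Chain 1: 7764000 × 0.05 × 0.2 × 0.2 = 15528 kJ
Chain 2: 91600 × 0.08 × 0.14 × 0.08 × 0.06 = 4.924416 kJ
Total at Pike: 15528 + 4.924416 = 15532.924416 kJ

15532.9 kJ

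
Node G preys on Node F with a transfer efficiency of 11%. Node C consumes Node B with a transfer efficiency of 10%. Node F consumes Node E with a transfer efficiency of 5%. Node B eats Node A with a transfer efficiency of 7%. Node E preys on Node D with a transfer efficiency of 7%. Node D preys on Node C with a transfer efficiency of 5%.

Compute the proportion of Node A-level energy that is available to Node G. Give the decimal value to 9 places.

0.000000135

Product of link efficiencies: 0.07 × 0.1 × 0.05 × 0.07 × 0.05 × 0.11 = 0.00000013475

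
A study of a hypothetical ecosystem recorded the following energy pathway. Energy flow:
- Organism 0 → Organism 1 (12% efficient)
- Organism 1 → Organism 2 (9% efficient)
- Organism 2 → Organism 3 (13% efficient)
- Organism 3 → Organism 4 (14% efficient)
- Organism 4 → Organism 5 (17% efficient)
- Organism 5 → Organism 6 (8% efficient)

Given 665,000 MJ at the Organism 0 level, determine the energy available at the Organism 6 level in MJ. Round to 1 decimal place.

Organism 1: 665000 × 0.12 = 79800 MJ
Organism 2: 79800 × 0.09 = 7182 MJ
Organism 3: 7182 × 0.13 = 933.66 MJ
Organism 4: 933.66 × 0.14 = 130.7124 MJ
Organism 5: 130.7124 × 0.17 = 22.221108 MJ
Organism 6: 22.221108 × 0.08 = 1.77768864 MJ

1.8 MJ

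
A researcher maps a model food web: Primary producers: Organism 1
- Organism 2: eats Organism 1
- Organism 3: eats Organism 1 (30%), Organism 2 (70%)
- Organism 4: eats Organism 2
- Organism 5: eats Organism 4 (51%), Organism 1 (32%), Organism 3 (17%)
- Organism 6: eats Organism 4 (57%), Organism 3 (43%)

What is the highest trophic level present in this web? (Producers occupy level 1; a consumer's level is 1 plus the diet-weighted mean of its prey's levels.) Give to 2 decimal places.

Organism 2: 1 + 1 = 2
Organism 3: 1 + (0.3×1 + 0.7×2) = 2.7
Organism 4: 1 + 2 = 3
Organism 5: 1 + (0.51×3 + 0.32×1 + 0.17×2.7) = 3.309
Organism 6: 1 + (0.57×3 + 0.43×2.7) = 3.871

3.87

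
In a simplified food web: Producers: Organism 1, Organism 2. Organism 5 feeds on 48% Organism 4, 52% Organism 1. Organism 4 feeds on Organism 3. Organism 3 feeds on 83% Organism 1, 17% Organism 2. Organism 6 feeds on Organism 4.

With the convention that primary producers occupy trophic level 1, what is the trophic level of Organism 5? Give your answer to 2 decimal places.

2.96

Organism 3: 1 + (0.83×1 + 0.17×1) = 2
Organism 4: 1 + 2 = 3
Organism 5: 1 + (0.48×3 + 0.52×1) = 2.96
Organism 6: 1 + 3 = 4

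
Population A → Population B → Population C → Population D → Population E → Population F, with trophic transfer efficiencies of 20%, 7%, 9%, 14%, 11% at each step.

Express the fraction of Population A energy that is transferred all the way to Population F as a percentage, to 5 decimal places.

0.00194%

Product of link efficiencies: 0.2 × 0.07 × 0.09 × 0.14 × 0.11 = 0.000019404
As a percentage: 0.000019404 × 100 = 0.00194%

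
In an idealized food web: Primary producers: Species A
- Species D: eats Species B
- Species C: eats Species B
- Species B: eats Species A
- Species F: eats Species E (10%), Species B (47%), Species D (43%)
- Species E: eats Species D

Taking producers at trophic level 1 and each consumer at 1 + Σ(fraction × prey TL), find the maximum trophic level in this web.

4

Species B: 1 + 1 = 2
Species C: 1 + 2 = 3
Species D: 1 + 2 = 3
Species E: 1 + 3 = 4
Species F: 1 + (0.1×4 + 0.47×2 + 0.43×3) = 3.63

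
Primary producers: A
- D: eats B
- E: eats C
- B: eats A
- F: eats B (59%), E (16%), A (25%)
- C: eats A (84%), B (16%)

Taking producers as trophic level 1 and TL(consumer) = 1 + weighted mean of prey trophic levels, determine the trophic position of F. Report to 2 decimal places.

B: 1 + 1 = 2
C: 1 + (0.84×1 + 0.16×2) = 2.16
D: 1 + 2 = 3
E: 1 + 2.16 = 3.16
F: 1 + (0.59×2 + 0.16×3.16 + 0.25×1) = 2.9356

2.94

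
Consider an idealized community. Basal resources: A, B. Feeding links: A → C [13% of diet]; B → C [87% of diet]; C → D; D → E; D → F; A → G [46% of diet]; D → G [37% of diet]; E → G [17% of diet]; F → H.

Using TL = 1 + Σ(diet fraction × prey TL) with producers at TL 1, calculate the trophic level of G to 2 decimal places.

C: 1 + (0.13×1 + 0.87×1) = 2
D: 1 + 2 = 3
E: 1 + 3 = 4
F: 1 + 3 = 4
G: 1 + (0.46×1 + 0.37×3 + 0.17×4) = 3.25
H: 1 + 4 = 5

3.25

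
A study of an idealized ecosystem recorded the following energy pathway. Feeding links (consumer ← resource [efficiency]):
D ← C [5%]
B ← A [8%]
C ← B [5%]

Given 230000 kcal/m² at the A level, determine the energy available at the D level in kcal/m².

46 kcal/m²

B: 230000 × 0.08 = 18400 kcal/m²
C: 18400 × 0.05 = 920 kcal/m²
D: 920 × 0.05 = 46 kcal/m²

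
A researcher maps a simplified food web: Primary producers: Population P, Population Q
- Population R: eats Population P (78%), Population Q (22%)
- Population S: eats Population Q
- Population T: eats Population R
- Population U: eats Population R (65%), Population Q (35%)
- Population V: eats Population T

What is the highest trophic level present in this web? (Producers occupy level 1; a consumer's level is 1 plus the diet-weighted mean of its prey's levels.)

Population R: 1 + (0.78×1 + 0.22×1) = 2
Population S: 1 + 1 = 2
Population T: 1 + 2 = 3
Population U: 1 + (0.65×2 + 0.35×1) = 2.65
Population V: 1 + 3 = 4

4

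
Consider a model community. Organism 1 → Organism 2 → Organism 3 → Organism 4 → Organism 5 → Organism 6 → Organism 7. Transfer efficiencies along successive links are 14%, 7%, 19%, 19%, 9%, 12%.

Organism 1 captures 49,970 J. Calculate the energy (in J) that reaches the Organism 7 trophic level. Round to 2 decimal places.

0.19 J

Organism 2: 49970 × 0.14 = 6995.8 J
Organism 3: 6995.8 × 0.07 = 489.706 J
Organism 4: 489.706 × 0.19 = 93.04414 J
Organism 5: 93.04414 × 0.19 = 17.6783866 J
Organism 6: 17.6783866 × 0.09 = 1.591054794 J
Organism 7: 1.591054794 × 0.12 = 0.19092657528 J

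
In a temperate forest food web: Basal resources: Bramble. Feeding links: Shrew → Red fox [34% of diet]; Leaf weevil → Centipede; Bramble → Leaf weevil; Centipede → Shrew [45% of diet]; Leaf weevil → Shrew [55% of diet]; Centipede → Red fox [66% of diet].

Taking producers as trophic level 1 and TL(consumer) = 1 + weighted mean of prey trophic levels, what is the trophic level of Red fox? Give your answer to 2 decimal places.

4.15

Leaf weevil: 1 + 1 = 2
Centipede: 1 + 2 = 3
Shrew: 1 + (0.55×2 + 0.45×3) = 3.45
Red fox: 1 + (0.34×3.45 + 0.66×3) = 4.153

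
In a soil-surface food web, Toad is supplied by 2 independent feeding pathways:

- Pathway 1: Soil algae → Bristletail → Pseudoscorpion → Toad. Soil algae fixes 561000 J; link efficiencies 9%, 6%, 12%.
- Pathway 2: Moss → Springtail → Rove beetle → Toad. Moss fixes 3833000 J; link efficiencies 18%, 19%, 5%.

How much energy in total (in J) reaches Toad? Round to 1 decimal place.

6918.0 J

Pathway 1: 561000 × 0.09 × 0.06 × 0.12 = 363.528 J
Pathway 2: 3833000 × 0.18 × 0.19 × 0.05 = 6554.43 J
Total at Toad: 363.528 + 6554.43 = 6917.958 J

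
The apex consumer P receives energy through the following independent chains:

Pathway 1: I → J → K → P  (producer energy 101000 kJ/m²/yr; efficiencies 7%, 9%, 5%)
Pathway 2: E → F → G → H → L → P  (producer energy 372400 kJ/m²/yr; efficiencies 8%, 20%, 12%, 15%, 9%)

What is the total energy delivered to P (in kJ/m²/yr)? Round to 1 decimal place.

41.5 kJ/m²/yr

Pathway 1: 101000 × 0.07 × 0.09 × 0.05 = 31.815 kJ/m²/yr
Pathway 2: 372400 × 0.08 × 0.2 × 0.12 × 0.15 × 0.09 = 9.652608 kJ/m²/yr
Total at P: 31.815 + 9.652608 = 41.467608 kJ/m²/yr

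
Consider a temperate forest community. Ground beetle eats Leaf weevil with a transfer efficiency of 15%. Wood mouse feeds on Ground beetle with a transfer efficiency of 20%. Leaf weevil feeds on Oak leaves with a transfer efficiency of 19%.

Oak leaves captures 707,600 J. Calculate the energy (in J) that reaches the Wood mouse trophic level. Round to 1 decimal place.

4033.3 J

Leaf weevil: 707600 × 0.19 = 134444 J
Ground beetle: 134444 × 0.15 = 20166.6 J
Wood mouse: 20166.6 × 0.2 = 4033.32 J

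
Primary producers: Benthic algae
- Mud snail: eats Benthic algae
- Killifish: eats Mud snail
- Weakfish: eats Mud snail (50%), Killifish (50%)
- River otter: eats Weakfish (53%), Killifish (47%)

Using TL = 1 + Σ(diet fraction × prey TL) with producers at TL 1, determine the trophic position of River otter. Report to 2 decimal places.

4.27

Mud snail: 1 + 1 = 2
Killifish: 1 + 2 = 3
Weakfish: 1 + (0.5×2 + 0.5×3) = 3.5
River otter: 1 + (0.53×3.5 + 0.47×3) = 4.265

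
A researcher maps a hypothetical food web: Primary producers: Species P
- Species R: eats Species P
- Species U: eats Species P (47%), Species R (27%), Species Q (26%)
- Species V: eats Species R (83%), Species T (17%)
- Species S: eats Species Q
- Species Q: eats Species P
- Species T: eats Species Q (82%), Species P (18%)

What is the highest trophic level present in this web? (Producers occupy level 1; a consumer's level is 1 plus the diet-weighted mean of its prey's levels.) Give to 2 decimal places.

3.14

Species Q: 1 + 1 = 2
Species R: 1 + 1 = 2
Species S: 1 + 2 = 3
Species T: 1 + (0.82×2 + 0.18×1) = 2.82
Species U: 1 + (0.47×1 + 0.27×2 + 0.26×2) = 2.53
Species V: 1 + (0.83×2 + 0.17×2.82) = 3.1394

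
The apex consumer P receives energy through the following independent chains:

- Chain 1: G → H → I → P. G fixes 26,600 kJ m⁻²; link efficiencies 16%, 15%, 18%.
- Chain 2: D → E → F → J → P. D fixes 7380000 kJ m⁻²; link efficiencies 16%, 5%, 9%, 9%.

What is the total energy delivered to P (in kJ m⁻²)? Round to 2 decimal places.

593.14 kJ m⁻²

Chain 1: 26600 × 0.16 × 0.15 × 0.18 = 114.912 kJ m⁻²
Chain 2: 7380000 × 0.16 × 0.05 × 0.09 × 0.09 = 478.224 kJ m⁻²
Total at P: 114.912 + 478.224 = 593.136 kJ m⁻²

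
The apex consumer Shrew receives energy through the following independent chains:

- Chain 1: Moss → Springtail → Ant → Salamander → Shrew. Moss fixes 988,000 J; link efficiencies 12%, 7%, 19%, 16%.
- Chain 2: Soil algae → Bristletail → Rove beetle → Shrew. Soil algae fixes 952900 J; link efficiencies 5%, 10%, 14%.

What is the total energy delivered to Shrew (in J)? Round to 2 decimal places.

Chain 1: 988000 × 0.12 × 0.07 × 0.19 × 0.16 = 252.29568 J
Chain 2: 952900 × 0.05 × 0.1 × 0.14 = 667.03 J
Total at Shrew: 252.29568 + 667.03 = 919.32568 J

919.33 J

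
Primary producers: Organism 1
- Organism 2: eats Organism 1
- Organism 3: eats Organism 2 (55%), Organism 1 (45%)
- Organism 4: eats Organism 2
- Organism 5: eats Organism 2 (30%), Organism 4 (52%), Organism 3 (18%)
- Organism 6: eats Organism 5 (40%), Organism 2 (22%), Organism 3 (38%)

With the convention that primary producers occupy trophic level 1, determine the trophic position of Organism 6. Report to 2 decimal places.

Organism 2: 1 + 1 = 2
Organism 3: 1 + (0.55×2 + 0.45×1) = 2.55
Organism 4: 1 + 2 = 3
Organism 5: 1 + (0.3×2 + 0.52×3 + 0.18×2.55) = 3.619
Organism 6: 1 + (0.4×3.619 + 0.22×2 + 0.38×2.55) = 3.8566

3.86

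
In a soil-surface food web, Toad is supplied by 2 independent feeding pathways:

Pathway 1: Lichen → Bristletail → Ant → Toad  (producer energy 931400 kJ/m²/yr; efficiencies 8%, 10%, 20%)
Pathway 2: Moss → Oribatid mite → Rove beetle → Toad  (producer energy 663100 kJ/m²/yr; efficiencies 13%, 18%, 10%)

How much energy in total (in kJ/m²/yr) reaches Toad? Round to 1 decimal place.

Pathway 1: 931400 × 0.08 × 0.1 × 0.2 = 1490.24 kJ/m²/yr
Pathway 2: 663100 × 0.13 × 0.18 × 0.1 = 1551.654 kJ/m²/yr
Total at Toad: 1490.24 + 1551.654 = 3041.894 kJ/m²/yr

3041.9 kJ/m²/yr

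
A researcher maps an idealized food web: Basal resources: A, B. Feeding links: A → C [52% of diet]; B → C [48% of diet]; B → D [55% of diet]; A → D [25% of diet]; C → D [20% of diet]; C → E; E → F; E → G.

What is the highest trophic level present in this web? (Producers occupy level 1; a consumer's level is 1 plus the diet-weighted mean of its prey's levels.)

C: 1 + (0.52×1 + 0.48×1) = 2
D: 1 + (0.55×1 + 0.25×1 + 0.2×2) = 2.2
E: 1 + 2 = 3
F: 1 + 3 = 4
G: 1 + 3 = 4

4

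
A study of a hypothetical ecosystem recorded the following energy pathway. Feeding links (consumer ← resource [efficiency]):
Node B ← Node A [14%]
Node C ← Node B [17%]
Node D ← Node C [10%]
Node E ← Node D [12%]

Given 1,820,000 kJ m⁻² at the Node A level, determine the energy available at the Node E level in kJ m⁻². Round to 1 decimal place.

Node B: 1820000 × 0.14 = 254800 kJ m⁻²
Node C: 254800 × 0.17 = 43316 kJ m⁻²
Node D: 43316 × 0.1 = 4331.6 kJ m⁻²
Node E: 4331.6 × 0.12 = 519.792 kJ m⁻²

519.8 kJ m⁻²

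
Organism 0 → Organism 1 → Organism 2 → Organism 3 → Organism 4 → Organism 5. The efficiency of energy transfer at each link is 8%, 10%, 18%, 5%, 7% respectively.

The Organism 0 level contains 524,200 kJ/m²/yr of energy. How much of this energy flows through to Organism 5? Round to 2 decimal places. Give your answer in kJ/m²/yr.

Organism 1: 524200 × 0.08 = 41936 kJ/m²/yr
Organism 2: 41936 × 0.1 = 4193.6 kJ/m²/yr
Organism 3: 4193.6 × 0.18 = 754.848 kJ/m²/yr
Organism 4: 754.848 × 0.05 = 37.7424 kJ/m²/yr
Organism 5: 37.7424 × 0.07 = 2.641968 kJ/m²/yr

2.64 kJ/m²/yr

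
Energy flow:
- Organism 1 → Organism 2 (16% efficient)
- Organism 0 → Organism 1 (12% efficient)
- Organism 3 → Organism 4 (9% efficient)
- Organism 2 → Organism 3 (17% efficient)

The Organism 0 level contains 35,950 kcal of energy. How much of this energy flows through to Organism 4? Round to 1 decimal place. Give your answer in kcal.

Organism 1: 35950 × 0.12 = 4314 kcal
Organism 2: 4314 × 0.16 = 690.24 kcal
Organism 3: 690.24 × 0.17 = 117.3408 kcal
Organism 4: 117.3408 × 0.09 = 10.560672 kcal

10.6 kcal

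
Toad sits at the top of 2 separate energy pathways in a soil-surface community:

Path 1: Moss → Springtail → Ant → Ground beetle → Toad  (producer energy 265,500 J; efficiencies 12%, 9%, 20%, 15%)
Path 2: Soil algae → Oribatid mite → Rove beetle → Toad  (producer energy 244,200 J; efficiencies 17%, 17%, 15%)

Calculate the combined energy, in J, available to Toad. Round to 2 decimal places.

1144.63 J

Path 1: 265500 × 0.12 × 0.09 × 0.2 × 0.15 = 86.022 J
Path 2: 244200 × 0.17 × 0.17 × 0.15 = 1058.607 J
Total at Toad: 86.022 + 1058.607 = 1144.629 J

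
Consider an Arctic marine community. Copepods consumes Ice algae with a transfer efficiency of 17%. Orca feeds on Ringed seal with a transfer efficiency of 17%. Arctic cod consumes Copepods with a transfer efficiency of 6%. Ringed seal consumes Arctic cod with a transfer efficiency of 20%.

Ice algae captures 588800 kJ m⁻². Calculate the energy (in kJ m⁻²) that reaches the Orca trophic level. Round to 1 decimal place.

Copepods: 588800 × 0.17 = 100096 kJ m⁻²
Arctic cod: 100096 × 0.06 = 6005.76 kJ m⁻²
Ringed seal: 6005.76 × 0.2 = 1201.152 kJ m⁻²
Orca: 1201.152 × 0.17 = 204.19584 kJ m⁻²

204.2 kJ m⁻²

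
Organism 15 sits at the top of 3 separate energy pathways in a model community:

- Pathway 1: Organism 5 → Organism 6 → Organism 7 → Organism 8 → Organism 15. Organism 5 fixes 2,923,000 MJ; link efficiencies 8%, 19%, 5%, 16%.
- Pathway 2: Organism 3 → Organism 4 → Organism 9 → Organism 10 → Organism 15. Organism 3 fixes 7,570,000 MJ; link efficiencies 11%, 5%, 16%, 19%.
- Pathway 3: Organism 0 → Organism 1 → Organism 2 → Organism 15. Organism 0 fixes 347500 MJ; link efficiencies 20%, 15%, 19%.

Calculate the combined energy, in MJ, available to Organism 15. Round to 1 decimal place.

3601.9 MJ

Pathway 1: 2923000 × 0.08 × 0.19 × 0.05 × 0.16 = 355.4368 MJ
Pathway 2: 7570000 × 0.11 × 0.05 × 0.16 × 0.19 = 1265.704 MJ
Pathway 3: 347500 × 0.2 × 0.15 × 0.19 = 1980.75 MJ
Total at Organism 15: 355.4368 + 1265.704 + 1980.75 = 3601.8908 MJ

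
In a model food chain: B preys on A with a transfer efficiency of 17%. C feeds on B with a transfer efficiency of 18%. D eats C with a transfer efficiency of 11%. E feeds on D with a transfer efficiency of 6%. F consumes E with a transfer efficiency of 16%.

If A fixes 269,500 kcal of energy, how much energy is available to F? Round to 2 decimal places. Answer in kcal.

B: 269500 × 0.17 = 45815 kcal
C: 45815 × 0.18 = 8246.7 kcal
D: 8246.7 × 0.11 = 907.137 kcal
E: 907.137 × 0.06 = 54.42822 kcal
F: 54.42822 × 0.16 = 8.7085152 kcal

8.71 kcal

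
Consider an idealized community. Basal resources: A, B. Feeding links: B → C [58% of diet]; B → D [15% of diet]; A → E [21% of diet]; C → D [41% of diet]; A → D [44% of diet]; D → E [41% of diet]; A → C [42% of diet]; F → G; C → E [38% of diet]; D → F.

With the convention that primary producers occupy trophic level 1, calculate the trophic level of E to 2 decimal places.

C: 1 + (0.42×1 + 0.58×1) = 2
D: 1 + (0.44×1 + 0.41×2 + 0.15×1) = 2.41
E: 1 + (0.38×2 + 0.21×1 + 0.41×2.41) = 2.9581
F: 1 + 2.41 = 3.41
G: 1 + 3.41 = 4.41

2.96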